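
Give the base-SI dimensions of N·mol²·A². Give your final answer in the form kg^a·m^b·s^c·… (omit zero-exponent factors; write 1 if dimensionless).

N = kg·m/s² = kg·m·s⁻² (force = mass × acceleration).
Combining: N·mol²·A² = (kg·m·s⁻²) · mol² · A² = kg·m·s⁻²·A²·mol².

kg·m·s⁻²·A²·mol²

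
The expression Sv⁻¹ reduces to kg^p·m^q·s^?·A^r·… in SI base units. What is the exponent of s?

2

Sv = m²·s⁻².
So Sv⁻¹ = m⁻²·s².
The exponent of s is 2.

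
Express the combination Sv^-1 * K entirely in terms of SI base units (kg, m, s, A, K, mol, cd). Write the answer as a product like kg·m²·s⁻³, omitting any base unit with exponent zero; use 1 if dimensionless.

Sv = J/kg (equivalent dose = energy per mass),
    = m²·s⁻².
So Sv⁻¹ = m⁻²·s².
Combining: Sv⁻¹·K = (m⁻²·s²) · K = m⁻²·s²·K.

m⁻²·s²·K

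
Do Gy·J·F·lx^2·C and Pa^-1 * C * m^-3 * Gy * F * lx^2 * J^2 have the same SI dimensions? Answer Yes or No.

Left side:
  Gy = m²·s⁻².
  J = kg·m²·s⁻².
  F = kg⁻¹·m⁻²·s⁴·A².
  lx = m⁻²·cd.
  So lx² = m⁻⁴·cd².
  C = s·A.
  Combining: Gy·J·F·lx²·C = (m²·s⁻²) · (kg·m²·s⁻²) · (kg⁻¹·m⁻²·s⁴·A²) · (m⁻⁴·cd²) · (s·A) = m⁻²·s·A³·cd².
Right side:
  Pa = N/m² (pressure = force per area),
      = kg·m⁻¹·s⁻².
  So Pa⁻¹ = kg⁻¹·m·s².
  C = A·s = s·A (charge = current × time).
  Gy = J/kg (absorbed dose = energy per mass),
      = m²·s⁻².
  F = C/V (capacitance = charge per voltage),
      = A·s/(kg·m²·s⁻³·A⁻¹) (substituting C and V),
      = kg⁻¹·m⁻²·s⁴·A².
  lx = lm/m² (illuminance = luminous flux per area),
      = m⁻²·cd.
  So lx² = m⁻⁴·cd².
  J = N·m (work = force × distance),
      = kg·m²·s⁻².
  So J² = kg²·m⁴·s⁻⁴.
  Combining: Pa⁻¹·C·m⁻³·Gy·F·lx²·J² = (kg⁻¹·m·s²) · (s·A) · m⁻³ · (m²·s⁻²) · (kg⁻¹·m⁻²·s⁴·A²) · (m⁻⁴·cd²) · (kg²·m⁴·s⁻⁴) = m⁻²·s·A³·cd².
Both reduce to m⁻²·s·A³·cd².

Yes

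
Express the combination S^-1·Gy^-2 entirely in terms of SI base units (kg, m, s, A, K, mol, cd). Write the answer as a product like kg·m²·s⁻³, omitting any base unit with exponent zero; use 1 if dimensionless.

S = 1/Ω (conductance is reciprocal resistance),
    = kg⁻¹·m⁻²·s³·A².
So S⁻¹ = kg·m²·s⁻³·A⁻².
Gy = J/kg (absorbed dose = energy per mass),
    = m²·s⁻².
So Gy⁻² = m⁻⁴·s⁴.
Combining: S⁻¹·Gy⁻² = (kg·m²·s⁻³·A⁻²) · (m⁻⁴·s⁴) = kg·m⁻²·s·A⁻².

kg·m⁻²·s·A⁻²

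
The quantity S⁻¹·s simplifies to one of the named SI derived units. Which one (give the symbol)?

S = 1/Ω (conductance is reciprocal resistance),
    = kg⁻¹·m⁻²·s³·A².
So S⁻¹ = kg·m²·s⁻³·A⁻².
Combining: S⁻¹·s = (kg·m²·s⁻³·A⁻²) · s = kg·m²·s⁻²·A⁻².
kg·m²·s⁻²·A⁻² is the base-SI form of the henry.

H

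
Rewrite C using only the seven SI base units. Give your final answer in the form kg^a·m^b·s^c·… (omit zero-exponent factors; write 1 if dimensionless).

C = s·A.

s·A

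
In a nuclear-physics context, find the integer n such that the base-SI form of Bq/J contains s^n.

1

Bq = s⁻¹.
J = kg·m²·s⁻².
So J⁻¹ = kg⁻¹·m⁻²·s².
Combining: Bq·J⁻¹ = s⁻¹ · (kg⁻¹·m⁻²·s²) = kg⁻¹·m⁻²·s.
The exponent of s is 1.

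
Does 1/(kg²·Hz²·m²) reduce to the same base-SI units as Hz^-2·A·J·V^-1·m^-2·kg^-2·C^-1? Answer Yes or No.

No

Left side:
  Hz = s⁻¹.
  So Hz⁻² = s².
  Combining: kg⁻²·Hz⁻²·m⁻² = kg⁻² · s² · m⁻² = kg⁻²·m⁻²·s².
Right side:
  Hz = s⁻¹.
  So Hz⁻² = s².
  J = kg·m²·s⁻².
  V = kg·m²·s⁻³·A⁻¹.
  So V⁻¹ = kg⁻¹·m⁻²·s³·A.
  C = s·A.
  So C⁻¹ = s⁻¹·A⁻¹.
  Combining: Hz⁻²·A·J·V⁻¹·m⁻²·kg⁻²·C⁻¹ = s² · A · (kg·m²·s⁻²) · (kg⁻¹·m⁻²·s³·A) · m⁻² · kg⁻² · (s⁻¹·A⁻¹) = kg⁻²·m⁻²·s²·A.
Left is kg⁻²·m⁻²·s²; right is kg⁻²·m⁻²·s²·A — different.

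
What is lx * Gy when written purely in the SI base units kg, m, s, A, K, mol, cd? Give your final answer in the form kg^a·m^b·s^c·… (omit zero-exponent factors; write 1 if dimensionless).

s⁻²·cd

lx = lm/m² (illuminance = luminous flux per area),
    = m⁻²·cd.
Gy = J/kg (absorbed dose = energy per mass),
    = m²·s⁻².
Combining: lx·Gy = (m⁻²·cd) · (m²·s⁻²) = s⁻²·cd.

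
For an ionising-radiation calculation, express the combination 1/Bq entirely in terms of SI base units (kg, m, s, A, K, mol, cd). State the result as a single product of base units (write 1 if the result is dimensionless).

s

Bq = 1/s = s⁻¹ (activity is decays per second).
So Bq⁻¹ = s.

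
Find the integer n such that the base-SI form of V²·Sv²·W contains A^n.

V = W/A (potential = power per current),
    = kg·m²·s⁻³·A⁻¹.
So V² = kg²·m⁴·s⁻⁶·A⁻².
Sv = J/kg (equivalent dose = energy per mass),
    = m²·s⁻².
So Sv² = m⁴·s⁻⁴.
W = J/s (power = energy per time),
    = kg·m²·s⁻³.
Combining: V²·Sv²·W = (kg²·m⁴·s⁻⁶·A⁻²) · (m⁴·s⁻⁴) · (kg·m²·s⁻³) = kg³·m¹⁰·s⁻¹³·A⁻².
The exponent of A is -2.

-2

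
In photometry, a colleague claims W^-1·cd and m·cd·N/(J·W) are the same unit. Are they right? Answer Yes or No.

Yes

Left side:
  W = J/s (power = energy per time),
      = kg·m²·s⁻³.
  So W⁻¹ = kg⁻¹·m⁻²·s³.
  Combining: W⁻¹·cd = (kg⁻¹·m⁻²·s³) · cd = kg⁻¹·m⁻²·s³·cd.
Right side:
  J = kg·m²·s⁻².
  So J⁻¹ = kg⁻¹·m⁻²·s².
  N = kg·m·s⁻².
  W = kg·m²·s⁻³.
  So W⁻¹ = kg⁻¹·m⁻²·s³.
  Combining: m·J⁻¹·cd·N·W⁻¹ = m · (kg⁻¹·m⁻²·s²) · cd · (kg·m·s⁻²) · (kg⁻¹·m⁻²·s³) = kg⁻¹·m⁻²·s³·cd.
Both reduce to kg⁻¹·m⁻²·s³·cd.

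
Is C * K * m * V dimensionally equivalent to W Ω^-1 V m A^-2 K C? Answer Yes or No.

Yes

Left side:
  C = s·A.
  V = kg·m²·s⁻³·A⁻¹.
  Combining: C·K·m·V = (s·A) · K · m · (kg·m²·s⁻³·A⁻¹) = kg·m³·s⁻²·K.
Right side:
  W = J/s (power = energy per time),
      = kg·m²·s⁻³.
  Ω = V/A (resistance = voltage per current),
      = kg·m²·s⁻³·A⁻².
  So Ω⁻¹ = kg⁻¹·m⁻²·s³·A².
  V = W/A (potential = power per current),
      = kg·m²·s⁻³·A⁻¹.
  C = A·s = s·A (charge = current × time).
  Combining: W·Ω⁻¹·V·m·A⁻²·K·C = (kg·m²·s⁻³) · (kg⁻¹·m⁻²·s³·A²) · (kg·m²·s⁻³·A⁻¹) · m · A⁻² · K · (s·A) = kg·m³·s⁻²·K.
Both reduce to kg·m³·s⁻²·K.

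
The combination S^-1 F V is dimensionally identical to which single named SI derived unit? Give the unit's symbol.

S = kg⁻¹·m⁻²·s³·A².
So S⁻¹ = kg·m²·s⁻³·A⁻².
F = kg⁻¹·m⁻²·s⁴·A².
V = kg·m²·s⁻³·A⁻¹.
Combining: S⁻¹·F·V = (kg·m²·s⁻³·A⁻²) · (kg⁻¹·m⁻²·s⁴·A²) · (kg·m²·s⁻³·A⁻¹) = kg·m²·s⁻²·A⁻¹.
kg·m²·s⁻²·A⁻¹ is the base-SI form of the weber.

Wb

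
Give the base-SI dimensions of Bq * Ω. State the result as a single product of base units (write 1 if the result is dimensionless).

kg·m²·s⁻⁴·A⁻²

Bq = 1/s = s⁻¹ (activity is decays per second).
Ω = V/A (resistance = voltage per current),
    = kg·m²·s⁻³·A⁻².
Combining: Bq·Ω = s⁻¹ · (kg·m²·s⁻³·A⁻²) = kg·m²·s⁻⁴·A⁻².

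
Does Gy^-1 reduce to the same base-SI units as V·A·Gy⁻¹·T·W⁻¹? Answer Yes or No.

Left side:
  Gy = m²·s⁻².
  So Gy⁻¹ = m⁻²·s².
Right side:
  V = W/A (potential = power per current),
      = kg·m²·s⁻³·A⁻¹.
  Gy = J/kg (absorbed dose = energy per mass),
      = m²·s⁻².
  So Gy⁻¹ = m⁻²·s².
  T = Wb/m² (flux density = flux per area),
      = kg·s⁻²·A⁻¹.
  W = J/s (power = energy per time),
      = kg·m²·s⁻³.
  So W⁻¹ = kg⁻¹·m⁻²·s³.
  Combining: V·A·Gy⁻¹·T·W⁻¹ = (kg·m²·s⁻³·A⁻¹) · A · (m⁻²·s²) · (kg·s⁻²·A⁻¹) · (kg⁻¹·m⁻²·s³) = kg·m⁻²·A⁻¹.
Left is m⁻²·s²; right is kg·m⁻²·A⁻¹ — different.

No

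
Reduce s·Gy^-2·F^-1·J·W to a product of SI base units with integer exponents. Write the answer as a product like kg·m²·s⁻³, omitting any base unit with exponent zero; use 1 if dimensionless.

kg³·m²·s⁻⁴·A⁻²

Gy = J/kg (absorbed dose = energy per mass),
    = m²·s⁻².
So Gy⁻² = m⁻⁴·s⁴.
F = C/V (capacitance = charge per voltage),
    = A·s/(kg·m²·s⁻³·A⁻¹) (substituting C and V),
    = kg⁻¹·m⁻²·s⁴·A².
So F⁻¹ = kg·m²·s⁻⁴·A⁻².
J = N·m (work = force × distance),
    = kg·m²·s⁻².
W = J/s (power = energy per time),
    = kg·m²·s⁻³.
Combining: s·Gy⁻²·F⁻¹·J·W = s · (m⁻⁴·s⁴) · (kg·m²·s⁻⁴·A⁻²) · (kg·m²·s⁻²) · (kg·m²·s⁻³) = kg³·m²·s⁻⁴·A⁻².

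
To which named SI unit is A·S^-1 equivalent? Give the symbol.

V

S = 1/Ω (conductance is reciprocal resistance),
    = kg⁻¹·m⁻²·s³·A².
So S⁻¹ = kg·m²·s⁻³·A⁻².
Combining: A·S⁻¹ = A · (kg·m²·s⁻³·A⁻²) = kg·m²·s⁻³·A⁻¹.
kg·m²·s⁻³·A⁻¹ is the base-SI form of the volt.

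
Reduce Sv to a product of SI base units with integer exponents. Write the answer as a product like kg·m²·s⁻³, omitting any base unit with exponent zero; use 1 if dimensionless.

Sv = J/kg (equivalent dose = energy per mass),
    = m²·s⁻².

m²·s⁻²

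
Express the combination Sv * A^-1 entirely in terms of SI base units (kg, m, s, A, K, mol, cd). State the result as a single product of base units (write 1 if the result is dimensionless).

m²·s⁻²·A⁻¹

Sv = J/kg (equivalent dose = energy per mass),
    = m²·s⁻².
Combining: Sv·A⁻¹ = (m²·s⁻²) · A⁻¹ = m²·s⁻²·A⁻¹.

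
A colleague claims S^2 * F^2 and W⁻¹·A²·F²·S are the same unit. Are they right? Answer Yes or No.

Yes

Left side:
  S = kg⁻¹·m⁻²·s³·A².
  So S² = kg⁻²·m⁻⁴·s⁶·A⁴.
  F = kg⁻¹·m⁻²·s⁴·A².
  So F² = kg⁻²·m⁻⁴·s⁸·A⁴.
  Combining: S²·F² = (kg⁻²·m⁻⁴·s⁶·A⁴) · (kg⁻²·m⁻⁴·s⁸·A⁴) = kg⁻⁴·m⁻⁸·s¹⁴·A⁸.
Right side:
  W = J/s (power = energy per time),
      = kg·m²·s⁻³.
  So W⁻¹ = kg⁻¹·m⁻²·s³.
  F = C/V (capacitance = charge per voltage),
      = A·s/(kg·m²·s⁻³·A⁻¹) (substituting C and V),
      = kg⁻¹·m⁻²·s⁴·A².
  So F² = kg⁻²·m⁻⁴·s⁸·A⁴.
  S = 1/Ω (conductance is reciprocal resistance),
      = kg⁻¹·m⁻²·s³·A².
  Combining: W⁻¹·A²·F²·S = (kg⁻¹·m⁻²·s³) · A² · (kg⁻²·m⁻⁴·s⁸·A⁴) · (kg⁻¹·m⁻²·s³·A²) = kg⁻⁴·m⁻⁸·s¹⁴·A⁸.
Both reduce to kg⁻⁴·m⁻⁸·s¹⁴·A⁸.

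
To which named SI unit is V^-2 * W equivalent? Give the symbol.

S

V = W/A (potential = power per current),
    = kg·m²·s⁻³·A⁻¹.
So V⁻² = kg⁻²·m⁻⁴·s⁶·A².
W = J/s (power = energy per time),
    = kg·m²·s⁻³.
Combining: V⁻²·W = (kg⁻²·m⁻⁴·s⁶·A²) · (kg·m²·s⁻³) = kg⁻¹·m⁻²·s³·A².
kg⁻¹·m⁻²·s³·A² is the base-SI form of the siemens.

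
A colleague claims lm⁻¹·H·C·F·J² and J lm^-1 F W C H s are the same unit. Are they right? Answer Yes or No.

Yes

Left side:
  lm = cd·sr = cd (luminous flux; sr is dimensionless).
  So lm⁻¹ = cd⁻¹.
  H = Wb/A (inductance = flux per current),
      = kg·m²·s⁻²·A⁻².
  C = A·s = s·A (charge = current × time).
  F = C/V (capacitance = charge per voltage),
      = A·s/(kg·m²·s⁻³·A⁻¹) (substituting C and V),
      = kg⁻¹·m⁻²·s⁴·A².
  J = N·m (work = force × distance),
      = kg·m²·s⁻².
  So J² = kg²·m⁴·s⁻⁴.
  Combining: lm⁻¹·H·C·F·J² = cd⁻¹ · (kg·m²·s⁻²·A⁻²) · (s·A) · (kg⁻¹·m⁻²·s⁴·A²) · (kg²·m⁴·s⁻⁴) = kg²·m⁴·s⁻¹·A·cd⁻¹.
Right side:
  J = kg·m²·s⁻².
  lm = cd.
  So lm⁻¹ = cd⁻¹.
  F = kg⁻¹·m⁻²·s⁴·A².
  W = kg·m²·s⁻³.
  C = s·A.
  H = kg·m²·s⁻²·A⁻².
  Combining: J·lm⁻¹·F·W·C·H·s = (kg·m²·s⁻²) · cd⁻¹ · (kg⁻¹·m⁻²·s⁴·A²) · (kg·m²·s⁻³) · (s·A) · (kg·m²·s⁻²·A⁻²) · s = kg²·m⁴·s⁻¹·A·cd⁻¹.
Both reduce to kg²·m⁴·s⁻¹·A·cd⁻¹.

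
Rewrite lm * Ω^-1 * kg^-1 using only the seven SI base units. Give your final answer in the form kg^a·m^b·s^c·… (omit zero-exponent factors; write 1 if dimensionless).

lm = cd.
Ω = kg·m²·s⁻³·A⁻².
So Ω⁻¹ = kg⁻¹·m⁻²·s³·A².
Combining: lm·Ω⁻¹·kg⁻¹ = cd · (kg⁻¹·m⁻²·s³·A²) · kg⁻¹ = kg⁻²·m⁻²·s³·A²·cd.

kg⁻²·m⁻²·s³·A²·cd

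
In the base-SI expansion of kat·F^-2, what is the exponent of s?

kat = s⁻¹·mol.
F = kg⁻¹·m⁻²·s⁴·A².
So F⁻² = kg²·m⁴·s⁻⁸·A⁻⁴.
Combining: kat·F⁻² = (s⁻¹·mol) · (kg²·m⁴·s⁻⁸·A⁻⁴) = kg²·m⁴·s⁻⁹·A⁻⁴·mol.
The exponent of s is -9.

-9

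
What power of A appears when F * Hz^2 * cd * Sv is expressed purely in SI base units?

2

F = C/V (capacitance = charge per voltage),
    = A·s/(kg·m²·s⁻³·A⁻¹) (substituting C and V),
    = kg⁻¹·m⁻²·s⁴·A².
Hz = 1/s = s⁻¹ (frequency is cycles per second).
So Hz² = s⁻².
Sv = J/kg (equivalent dose = energy per mass),
    = m²·s⁻².
Combining: F·Hz²·cd·Sv = (kg⁻¹·m⁻²·s⁴·A²) · s⁻² · cd · (m²·s⁻²) = kg⁻¹·A²·cd.
The exponent of A is 2.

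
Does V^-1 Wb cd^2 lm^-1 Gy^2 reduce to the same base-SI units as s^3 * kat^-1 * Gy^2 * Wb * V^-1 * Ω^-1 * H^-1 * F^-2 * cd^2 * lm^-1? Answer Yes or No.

Left side:
  V = W/A (potential = power per current),
      = kg·m²·s⁻³·A⁻¹.
  So V⁻¹ = kg⁻¹·m⁻²·s³·A.
  Wb = V·s (flux: a volt is a weber per second),
      = kg·m²·s⁻²·A⁻¹.
  lm = cd·sr = cd (luminous flux; sr is dimensionless).
  So lm⁻¹ = cd⁻¹.
  Gy = J/kg (absorbed dose = energy per mass),
      = m²·s⁻².
  So Gy² = m⁴·s⁻⁴.
  Combining: V⁻¹·Wb·cd²·lm⁻¹·Gy² = (kg⁻¹·m⁻²·s³·A) · (kg·m²·s⁻²·A⁻¹) · cd² · cd⁻¹ · (m⁴·s⁻⁴) = m⁴·s⁻³·cd.
Right side:
  kat = mol/s = s⁻¹·mol (catalytic activity).
  So kat⁻¹ = s·mol⁻¹.
  Gy = J/kg (absorbed dose = energy per mass),
      = m²·s⁻².
  So Gy² = m⁴·s⁻⁴.
  Wb = V·s (flux: a volt is a weber per second),
      = kg·m²·s⁻²·A⁻¹.
  V = W/A (potential = power per current),
      = kg·m²·s⁻³·A⁻¹.
  So V⁻¹ = kg⁻¹·m⁻²·s³·A.
  Ω = V/A (resistance = voltage per current),
      = kg·m²·s⁻³·A⁻².
  So Ω⁻¹ = kg⁻¹·m⁻²·s³·A².
  H = Wb/A (inductance = flux per current),
      = kg·m²·s⁻²·A⁻².
  So H⁻¹ = kg⁻¹·m⁻²·s²·A².
  F = C/V (capacitance = charge per voltage),
      = A·s/(kg·m²·s⁻³·A⁻¹) (substituting C and V),
      = kg⁻¹·m⁻²·s⁴·A².
  So F⁻² = kg²·m⁴·s⁻⁸·A⁻⁴.
  lm = cd·sr = cd (luminous flux; sr is dimensionless).
  So lm⁻¹ = cd⁻¹.
  Combining: s³·kat⁻¹·Gy²·Wb·V⁻¹·Ω⁻¹·H⁻¹·F⁻²·cd²·lm⁻¹ = s³ · (s·mol⁻¹) · (m⁴·s⁻⁴) · (kg·m²·s⁻²·A⁻¹) · (kg⁻¹·m⁻²·s³·A) · (kg⁻¹·m⁻²·s³·A²) · (kg⁻¹·m⁻²·s²·A²) · (kg²·m⁴·s⁻⁸·A⁻⁴) · cd² · cd⁻¹ = m⁴·s⁻²·mol⁻¹·cd.
Left is m⁴·s⁻³·cd; right is m⁴·s⁻²·mol⁻¹·cd — different.

No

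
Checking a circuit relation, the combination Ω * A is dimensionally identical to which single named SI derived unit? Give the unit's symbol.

V

Ω = V/A (resistance = voltage per current),
    = kg·m²·s⁻³·A⁻².
Combining: Ω·A = (kg·m²·s⁻³·A⁻²) · A = kg·m²·s⁻³·A⁻¹.
kg·m²·s⁻³·A⁻¹ is the base-SI form of the volt.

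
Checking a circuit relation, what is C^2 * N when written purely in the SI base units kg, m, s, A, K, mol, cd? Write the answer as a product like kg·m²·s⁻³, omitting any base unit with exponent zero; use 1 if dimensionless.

kg·m·A²

C = s·A.
So C² = s²·A².
N = kg·m·s⁻².
Combining: C²·N = (s²·A²) · (kg·m·s⁻²) = kg·m·A².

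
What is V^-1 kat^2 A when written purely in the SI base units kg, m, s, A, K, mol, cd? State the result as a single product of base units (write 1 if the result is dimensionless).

kg⁻¹·m⁻²·s·A²·mol²

V = W/A (potential = power per current),
    = kg·m²·s⁻³·A⁻¹.
So V⁻¹ = kg⁻¹·m⁻²·s³·A.
kat = mol/s = s⁻¹·mol (catalytic activity).
So kat² = s⁻²·mol².
Combining: V⁻¹·kat²·A = (kg⁻¹·m⁻²·s³·A) · (s⁻²·mol²) · A = kg⁻¹·m⁻²·s·A²·mol².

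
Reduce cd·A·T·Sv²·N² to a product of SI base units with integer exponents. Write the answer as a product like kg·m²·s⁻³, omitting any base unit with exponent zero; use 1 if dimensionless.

T = kg·s⁻²·A⁻¹.
Sv = m²·s⁻².
So Sv² = m⁴·s⁻⁴.
N = kg·m·s⁻².
So N² = kg²·m²·s⁻⁴.
Combining: cd·A·T·Sv²·N² = cd · A · (kg·s⁻²·A⁻¹) · (m⁴·s⁻⁴) · (kg²·m²·s⁻⁴) = kg³·m⁶·s⁻¹⁰·cd.

kg³·m⁶·s⁻¹⁰·cd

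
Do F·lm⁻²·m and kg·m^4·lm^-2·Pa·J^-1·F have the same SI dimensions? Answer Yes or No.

No

Left side:
  F = C/V (capacitance = charge per voltage),
      = A·s/(kg·m²·s⁻³·A⁻¹) (substituting C and V),
      = kg⁻¹·m⁻²·s⁴·A².
  lm = cd·sr = cd (luminous flux; sr is dimensionless).
  So lm⁻² = cd⁻².
  Combining: F·lm⁻²·m = (kg⁻¹·m⁻²·s⁴·A²) · cd⁻² · m = kg⁻¹·m⁻¹·s⁴·A²·cd⁻².
Right side:
  lm = cd.
  So lm⁻² = cd⁻².
  Pa = kg·m⁻¹·s⁻².
  J = kg·m²·s⁻².
  So J⁻¹ = kg⁻¹·m⁻²·s².
  F = kg⁻¹·m⁻²·s⁴·A².
  Combining: kg·m⁴·lm⁻²·Pa·J⁻¹·F = kg · m⁴ · cd⁻² · (kg·m⁻¹·s⁻²) · (kg⁻¹·m⁻²·s²) · (kg⁻¹·m⁻²·s⁴·A²) = m⁻¹·s⁴·A²·cd⁻².
Left is kg⁻¹·m⁻¹·s⁴·A²·cd⁻²; right is m⁻¹·s⁴·A²·cd⁻² — different.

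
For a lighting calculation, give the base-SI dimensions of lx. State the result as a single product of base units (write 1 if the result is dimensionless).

lx = m⁻²·cd.

m⁻²·cd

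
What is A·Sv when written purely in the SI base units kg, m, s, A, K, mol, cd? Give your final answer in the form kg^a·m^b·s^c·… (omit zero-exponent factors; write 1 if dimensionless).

Sv = m²·s⁻².
Combining: A·Sv = A · (m²·s⁻²) = m²·s⁻²·A.

m²·s⁻²·A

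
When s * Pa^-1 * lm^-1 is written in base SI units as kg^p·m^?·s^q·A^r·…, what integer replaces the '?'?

1

Pa = kg·m⁻¹·s⁻².
So Pa⁻¹ = kg⁻¹·m·s².
lm = cd.
So lm⁻¹ = cd⁻¹.
Combining: s·Pa⁻¹·lm⁻¹ = s · (kg⁻¹·m·s²) · cd⁻¹ = kg⁻¹·m·s³·cd⁻¹.
The exponent of m is 1.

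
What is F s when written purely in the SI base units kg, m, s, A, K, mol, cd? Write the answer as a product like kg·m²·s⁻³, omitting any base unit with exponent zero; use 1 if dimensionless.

kg⁻¹·m⁻²·s⁵·A²

F = kg⁻¹·m⁻²·s⁴·A².
Combining: F·s = (kg⁻¹·m⁻²·s⁴·A²) · s = kg⁻¹·m⁻²·s⁵·A².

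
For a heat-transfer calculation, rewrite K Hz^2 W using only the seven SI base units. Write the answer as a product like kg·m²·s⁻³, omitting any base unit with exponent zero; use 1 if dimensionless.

kg·m²·s⁻⁵·K

Hz = s⁻¹.
So Hz² = s⁻².
W = kg·m²·s⁻³.
Combining: K·Hz²·W = K · s⁻² · (kg·m²·s⁻³) = kg·m²·s⁻⁵·K.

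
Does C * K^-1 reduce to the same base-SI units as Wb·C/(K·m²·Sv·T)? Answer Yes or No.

Left side:
  C = s·A.
  Combining: C·K⁻¹ = (s·A) · K⁻¹ = s·A·K⁻¹.
Right side:
  Wb = V·s (flux: a volt is a weber per second),
      = kg·m²·s⁻²·A⁻¹.
  C = A·s = s·A (charge = current × time).
  Sv = J/kg (equivalent dose = energy per mass),
      = m²·s⁻².
  So Sv⁻¹ = m⁻²·s².
  T = Wb/m² (flux density = flux per area),
      = kg·s⁻²·A⁻¹.
  So T⁻¹ = kg⁻¹·s²·A.
  Combining: K⁻¹·Wb·C·m⁻²·Sv⁻¹·T⁻¹ = K⁻¹ · (kg·m²·s⁻²·A⁻¹) · (s·A) · m⁻² · (m⁻²·s²) · (kg⁻¹·s²·A) = m⁻²·s³·A·K⁻¹.
Left is s·A·K⁻¹; right is m⁻²·s³·A·K⁻¹ — different.

No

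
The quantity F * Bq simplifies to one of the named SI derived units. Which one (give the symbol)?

S

F = C/V (capacitance = charge per voltage),
    = A·s/(kg·m²·s⁻³·A⁻¹) (substituting C and V),
    = kg⁻¹·m⁻²·s⁴·A².
Bq = 1/s = s⁻¹ (activity is decays per second).
Combining: F·Bq = (kg⁻¹·m⁻²·s⁴·A²) · s⁻¹ = kg⁻¹·m⁻²·s³·A².
kg⁻¹·m⁻²·s³·A² is the base-SI form of the siemens.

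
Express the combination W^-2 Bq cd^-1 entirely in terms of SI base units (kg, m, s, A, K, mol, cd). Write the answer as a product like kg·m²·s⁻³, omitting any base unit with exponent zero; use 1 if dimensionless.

W = kg·m²·s⁻³.
So W⁻² = kg⁻²·m⁻⁴·s⁶.
Bq = s⁻¹.
Combining: W⁻²·Bq·cd⁻¹ = (kg⁻²·m⁻⁴·s⁶) · s⁻¹ · cd⁻¹ = kg⁻²·m⁻⁴·s⁵·cd⁻¹.

kg⁻²·m⁻⁴·s⁵·cd⁻¹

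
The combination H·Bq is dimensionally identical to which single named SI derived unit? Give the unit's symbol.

H = kg·m²·s⁻²·A⁻².
Bq = s⁻¹.
Combining: H·Bq = (kg·m²·s⁻²·A⁻²) · s⁻¹ = kg·m²·s⁻³·A⁻².
kg·m²·s⁻³·A⁻² is the base-SI form of the ohm.

Ω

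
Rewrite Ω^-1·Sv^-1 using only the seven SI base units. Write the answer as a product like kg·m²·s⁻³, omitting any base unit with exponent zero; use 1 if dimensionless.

Ω = kg·m²·s⁻³·A⁻².
So Ω⁻¹ = kg⁻¹·m⁻²·s³·A².
Sv = m²·s⁻².
So Sv⁻¹ = m⁻²·s².
Combining: Ω⁻¹·Sv⁻¹ = (kg⁻¹·m⁻²·s³·A²) · (m⁻²·s²) = kg⁻¹·m⁻⁴·s⁵·A².

kg⁻¹·m⁻⁴·s⁵·A²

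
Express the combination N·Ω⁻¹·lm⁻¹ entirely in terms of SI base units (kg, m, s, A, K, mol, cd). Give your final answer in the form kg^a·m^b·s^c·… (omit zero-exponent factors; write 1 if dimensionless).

m⁻¹·s·A²·cd⁻¹

N = kg·m/s² = kg·m·s⁻² (force = mass × acceleration).
Ω = V/A (resistance = voltage per current),
    = kg·m²·s⁻³·A⁻².
So Ω⁻¹ = kg⁻¹·m⁻²·s³·A².
lm = cd·sr = cd (luminous flux; sr is dimensionless).
So lm⁻¹ = cd⁻¹.
Combining: N·Ω⁻¹·lm⁻¹ = (kg·m·s⁻²) · (kg⁻¹·m⁻²·s³·A²) · cd⁻¹ = m⁻¹·s·A²·cd⁻¹.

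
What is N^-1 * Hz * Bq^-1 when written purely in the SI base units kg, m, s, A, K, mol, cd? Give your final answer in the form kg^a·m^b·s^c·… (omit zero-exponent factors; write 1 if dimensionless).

N = kg·m/s² = kg·m·s⁻² (force = mass × acceleration).
So N⁻¹ = kg⁻¹·m⁻¹·s².
Hz = 1/s = s⁻¹ (frequency is cycles per second).
Bq = 1/s = s⁻¹ (activity is decays per second).
So Bq⁻¹ = s.
Combining: N⁻¹·Hz·Bq⁻¹ = (kg⁻¹·m⁻¹·s²) · s⁻¹ · s = kg⁻¹·m⁻¹·s².

kg⁻¹·m⁻¹·s²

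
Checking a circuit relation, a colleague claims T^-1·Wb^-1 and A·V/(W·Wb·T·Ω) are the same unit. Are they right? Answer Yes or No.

No

Left side:
  T = Wb/m² (flux density = flux per area),
      = kg·s⁻²·A⁻¹.
  So T⁻¹ = kg⁻¹·s²·A.
  Wb = V·s (flux: a volt is a weber per second),
      = kg·m²·s⁻²·A⁻¹.
  So Wb⁻¹ = kg⁻¹·m⁻²·s²·A.
  Combining: T⁻¹·Wb⁻¹ = (kg⁻¹·s²·A) · (kg⁻¹·m⁻²·s²·A) = kg⁻²·m⁻²·s⁴·A².
Right side:
  W = J/s (power = energy per time),
      = kg·m²·s⁻³.
  So W⁻¹ = kg⁻¹·m⁻²·s³.
  Wb = V·s (flux: a volt is a weber per second),
      = kg·m²·s⁻²·A⁻¹.
  So Wb⁻¹ = kg⁻¹·m⁻²·s²·A.
  T = Wb/m² (flux density = flux per area),
      = kg·s⁻²·A⁻¹.
  So T⁻¹ = kg⁻¹·s²·A.
  Ω = V/A (resistance = voltage per current),
      = kg·m²·s⁻³·A⁻².
  So Ω⁻¹ = kg⁻¹·m⁻²·s³·A².
  V = W/A (potential = power per current),
      = kg·m²·s⁻³·A⁻¹.
  Combining: W⁻¹·Wb⁻¹·T⁻¹·A·Ω⁻¹·V = (kg⁻¹·m⁻²·s³) · (kg⁻¹·m⁻²·s²·A) · (kg⁻¹·s²·A) · A · (kg⁻¹·m⁻²·s³·A²) · (kg·m²·s⁻³·A⁻¹) = kg⁻³·m⁻⁴·s⁷·A⁴.
Left is kg⁻²·m⁻²·s⁴·A²; right is kg⁻³·m⁻⁴·s⁷·A⁴ — different.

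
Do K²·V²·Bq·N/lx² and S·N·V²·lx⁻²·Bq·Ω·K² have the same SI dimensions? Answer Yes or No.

Yes

Left side:
  V = W/A (potential = power per current),
      = kg·m²·s⁻³·A⁻¹.
  So V² = kg²·m⁴·s⁻⁶·A⁻².
  Bq = 1/s = s⁻¹ (activity is decays per second).
  N = kg·m/s² = kg·m·s⁻² (force = mass × acceleration).
  lx = lm/m² (illuminance = luminous flux per area),
      = m⁻²·cd.
  So lx⁻² = m⁴·cd⁻².
  Combining: K²·V²·Bq·N·lx⁻² = K² · (kg²·m⁴·s⁻⁶·A⁻²) · s⁻¹ · (kg·m·s⁻²) · (m⁴·cd⁻²) = kg³·m⁹·s⁻⁹·A⁻²·K²·cd⁻².
Right side:
  S = 1/Ω (conductance is reciprocal resistance),
      = kg⁻¹·m⁻²·s³·A².
  N = kg·m/s² = kg·m·s⁻² (force = mass × acceleration).
  V = W/A (potential = power per current),
      = kg·m²·s⁻³·A⁻¹.
  So V² = kg²·m⁴·s⁻⁶·A⁻².
  lx = lm/m² (illuminance = luminous flux per area),
      = m⁻²·cd.
  So lx⁻² = m⁴·cd⁻².
  Bq = 1/s = s⁻¹ (activity is decays per second).
  Ω = V/A (resistance = voltage per current),
      = kg·m²·s⁻³·A⁻².
  Combining: S·N·V²·lx⁻²·Bq·Ω·K² = (kg⁻¹·m⁻²·s³·A²) · (kg·m·s⁻²) · (kg²·m⁴·s⁻⁶·A⁻²) · (m⁴·cd⁻²) · s⁻¹ · (kg·m²·s⁻³·A⁻²) · K² = kg³·m⁹·s⁻⁹·A⁻²·K²·cd⁻².
Both reduce to kg³·m⁹·s⁻⁹·A⁻²·K²·cd⁻².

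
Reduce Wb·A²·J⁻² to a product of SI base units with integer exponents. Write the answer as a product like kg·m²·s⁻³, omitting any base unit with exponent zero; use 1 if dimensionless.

Wb = kg·m²·s⁻²·A⁻¹.
J = kg·m²·s⁻².
So J⁻² = kg⁻²·m⁻⁴·s⁴.
Combining: Wb·A²·J⁻² = (kg·m²·s⁻²·A⁻¹) · A² · (kg⁻²·m⁻⁴·s⁴) = kg⁻¹·m⁻²·s²·A.

kg⁻¹·m⁻²·s²·A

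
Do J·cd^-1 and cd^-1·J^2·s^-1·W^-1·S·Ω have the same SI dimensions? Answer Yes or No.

Yes

Left side:
  J = N·m (work = force × distance),
      = kg·m²·s⁻².
  Combining: J·cd⁻¹ = (kg·m²·s⁻²) · cd⁻¹ = kg·m²·s⁻²·cd⁻¹.
Right side:
  J = N·m (work = force × distance),
      = kg·m²·s⁻².
  So J² = kg²·m⁴·s⁻⁴.
  W = J/s (power = energy per time),
      = kg·m²·s⁻³.
  So W⁻¹ = kg⁻¹·m⁻²·s³.
  S = 1/Ω (conductance is reciprocal resistance),
      = kg⁻¹·m⁻²·s³·A².
  Ω = V/A (resistance = voltage per current),
      = kg·m²·s⁻³·A⁻².
  Combining: cd⁻¹·J²·s⁻¹·W⁻¹·S·Ω = cd⁻¹ · (kg²·m⁴·s⁻⁴) · s⁻¹ · (kg⁻¹·m⁻²·s³) · (kg⁻¹·m⁻²·s³·A²) · (kg·m²·s⁻³·A⁻²) = kg·m²·s⁻²·cd⁻¹.
Both reduce to kg·m²·s⁻²·cd⁻¹.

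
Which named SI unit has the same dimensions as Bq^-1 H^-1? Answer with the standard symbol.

S

Bq = s⁻¹.
So Bq⁻¹ = s.
H = kg·m²·s⁻²·A⁻².
So H⁻¹ = kg⁻¹·m⁻²·s²·A².
Combining: Bq⁻¹·H⁻¹ = s · (kg⁻¹·m⁻²·s²·A²) = kg⁻¹·m⁻²·s³·A².
kg⁻¹·m⁻²·s³·A² is the base-SI form of the siemens.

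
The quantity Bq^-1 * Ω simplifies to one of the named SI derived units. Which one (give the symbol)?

H

Bq = 1/s = s⁻¹ (activity is decays per second).
So Bq⁻¹ = s.
Ω = V/A (resistance = voltage per current),
    = kg·m²·s⁻³·A⁻².
Combining: Bq⁻¹·Ω = s · (kg·m²·s⁻³·A⁻²) = kg·m²·s⁻²·A⁻².
kg·m²·s⁻²·A⁻² is the base-SI form of the henry.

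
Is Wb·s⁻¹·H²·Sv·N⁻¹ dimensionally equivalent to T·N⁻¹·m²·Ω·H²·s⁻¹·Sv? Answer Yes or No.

Left side:
  Wb = kg·m²·s⁻²·A⁻¹.
  H = kg·m²·s⁻²·A⁻².
  So H² = kg²·m⁴·s⁻⁴·A⁻⁴.
  Sv = m²·s⁻².
  N = kg·m·s⁻².
  So N⁻¹ = kg⁻¹·m⁻¹·s².
  Combining: Wb·s⁻¹·H²·Sv·N⁻¹ = (kg·m²·s⁻²·A⁻¹) · s⁻¹ · (kg²·m⁴·s⁻⁴·A⁻⁴) · (m²·s⁻²) · (kg⁻¹·m⁻¹·s²) = kg²·m⁷·s⁻⁷·A⁻⁵.
Right side:
  T = kg·s⁻²·A⁻¹.
  N = kg·m·s⁻².
  So N⁻¹ = kg⁻¹·m⁻¹·s².
  Ω = kg·m²·s⁻³·A⁻².
  H = kg·m²·s⁻²·A⁻².
  So H² = kg²·m⁴·s⁻⁴·A⁻⁴.
  Sv = m²·s⁻².
  Combining: T·N⁻¹·m²·Ω·H²·s⁻¹·Sv = (kg·s⁻²·A⁻¹) · (kg⁻¹·m⁻¹·s²) · m² · (kg·m²·s⁻³·A⁻²) · (kg²·m⁴·s⁻⁴·A⁻⁴) · s⁻¹ · (m²·s⁻²) = kg³·m⁹·s⁻¹⁰·A⁻⁷.
Left is kg²·m⁷·s⁻⁷·A⁻⁵; right is kg³·m⁹·s⁻¹⁰·A⁻⁷ — different.

No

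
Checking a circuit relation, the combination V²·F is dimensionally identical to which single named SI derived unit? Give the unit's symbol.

J

V = W/A (potential = power per current),
    = kg·m²·s⁻³·A⁻¹.
So V² = kg²·m⁴·s⁻⁶·A⁻².
F = C/V (capacitance = charge per voltage),
    = A·s/(kg·m²·s⁻³·A⁻¹) (substituting C and V),
    = kg⁻¹·m⁻²·s⁴·A².
Combining: V²·F = (kg²·m⁴·s⁻⁶·A⁻²) · (kg⁻¹·m⁻²·s⁴·A²) = kg·m²·s⁻².
kg·m²·s⁻² is the base-SI form of the joule.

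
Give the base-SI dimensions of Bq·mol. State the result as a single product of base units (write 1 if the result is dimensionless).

s⁻¹·mol

Bq = s⁻¹.
Combining: Bq·mol = s⁻¹ · mol = s⁻¹·mol.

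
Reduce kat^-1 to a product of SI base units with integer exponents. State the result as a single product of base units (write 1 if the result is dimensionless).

kat = mol/s = s⁻¹·mol (catalytic activity).
So kat⁻¹ = s·mol⁻¹.

s·mol⁻¹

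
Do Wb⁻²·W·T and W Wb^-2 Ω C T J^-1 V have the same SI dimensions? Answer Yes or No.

No

Left side:
  Wb = kg·m²·s⁻²·A⁻¹.
  So Wb⁻² = kg⁻²·m⁻⁴·s⁴·A².
  W = kg·m²·s⁻³.
  T = kg·s⁻²·A⁻¹.
  Combining: Wb⁻²·W·T = (kg⁻²·m⁻⁴·s⁴·A²) · (kg·m²·s⁻³) · (kg·s⁻²·A⁻¹) = m⁻²·s⁻¹·A.
Right side:
  W = kg·m²·s⁻³.
  Wb = kg·m²·s⁻²·A⁻¹.
  So Wb⁻² = kg⁻²·m⁻⁴·s⁴·A².
  Ω = kg·m²·s⁻³·A⁻².
  C = s·A.
  T = kg·s⁻²·A⁻¹.
  J = kg·m²·s⁻².
  So J⁻¹ = kg⁻¹·m⁻²·s².
  V = kg·m²·s⁻³·A⁻¹.
  Combining: W·Wb⁻²·Ω·C·T·J⁻¹·V = (kg·m²·s⁻³) · (kg⁻²·m⁻⁴·s⁴·A²) · (kg·m²·s⁻³·A⁻²) · (s·A) · (kg·s⁻²·A⁻¹) · (kg⁻¹·m⁻²·s²) · (kg·m²·s⁻³·A⁻¹) = kg·s⁻⁴·A⁻¹.
Left is m⁻²·s⁻¹·A; right is kg·s⁻⁴·A⁻¹ — different.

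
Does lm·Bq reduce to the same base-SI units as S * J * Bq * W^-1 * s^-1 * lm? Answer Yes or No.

No

Left side:
  lm = cd·sr = cd (luminous flux; sr is dimensionless).
  Bq = 1/s = s⁻¹ (activity is decays per second).
  Combining: lm·Bq = cd · s⁻¹ = s⁻¹·cd.
Right side:
  S = 1/Ω (conductance is reciprocal resistance),
      = kg⁻¹·m⁻²·s³·A².
  J = N·m (work = force × distance),
      = kg·m²·s⁻².
  Bq = 1/s = s⁻¹ (activity is decays per second).
  W = J/s (power = energy per time),
      = kg·m²·s⁻³.
  So W⁻¹ = kg⁻¹·m⁻²·s³.
  lm = cd·sr = cd (luminous flux; sr is dimensionless).
  Combining: S·J·Bq·W⁻¹·s⁻¹·lm = (kg⁻¹·m⁻²·s³·A²) · (kg·m²·s⁻²) · s⁻¹ · (kg⁻¹·m⁻²·s³) · s⁻¹ · cd = kg⁻¹·m⁻²·s²·A²·cd.
Left is s⁻¹·cd; right is kg⁻¹·m⁻²·s²·A²·cd — different.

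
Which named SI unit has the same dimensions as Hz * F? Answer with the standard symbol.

S

Hz = 1/s = s⁻¹ (frequency is cycles per second).
F = C/V (capacitance = charge per voltage),
    = A·s/(kg·m²·s⁻³·A⁻¹) (substituting C and V),
    = kg⁻¹·m⁻²·s⁴·A².
Combining: Hz·F = s⁻¹ · (kg⁻¹·m⁻²·s⁴·A²) = kg⁻¹·m⁻²·s³·A².
kg⁻¹·m⁻²·s³·A² is the base-SI form of the siemens.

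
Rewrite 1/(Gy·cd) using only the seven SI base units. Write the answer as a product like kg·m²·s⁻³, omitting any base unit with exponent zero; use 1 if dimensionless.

Gy = J/kg (absorbed dose = energy per mass),
    = m²·s⁻².
So Gy⁻¹ = m⁻²·s².
Combining: Gy⁻¹·cd⁻¹ = (m⁻²·s²) · cd⁻¹ = m⁻²·s²·cd⁻¹.

m⁻²·s²·cd⁻¹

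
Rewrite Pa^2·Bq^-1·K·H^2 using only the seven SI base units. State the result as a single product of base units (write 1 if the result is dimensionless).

kg⁴·m²·s⁻⁷·A⁻⁴·K

Pa = N/m² (pressure = force per area),
    = kg·m⁻¹·s⁻².
So Pa² = kg²·m⁻²·s⁻⁴.
Bq = 1/s = s⁻¹ (activity is decays per second).
So Bq⁻¹ = s.
H = Wb/A (inductance = flux per current),
    = kg·m²·s⁻²·A⁻².
So H² = kg²·m⁴·s⁻⁴·A⁻⁴.
Combining: Pa²·Bq⁻¹·K·H² = (kg²·m⁻²·s⁻⁴) · s · K · (kg²·m⁴·s⁻⁴·A⁻⁴) = kg⁴·m²·s⁻⁷·A⁻⁴·K.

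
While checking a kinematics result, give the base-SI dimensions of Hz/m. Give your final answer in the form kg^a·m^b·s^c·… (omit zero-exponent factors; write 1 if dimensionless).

Hz = s⁻¹.
Combining: Hz·m⁻¹ = s⁻¹ · m⁻¹ = m⁻¹·s⁻¹.

m⁻¹·s⁻¹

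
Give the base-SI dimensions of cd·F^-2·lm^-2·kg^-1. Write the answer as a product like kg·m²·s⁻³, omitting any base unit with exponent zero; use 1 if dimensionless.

F = C/V (capacitance = charge per voltage),
    = A·s/(kg·m²·s⁻³·A⁻¹) (substituting C and V),
    = kg⁻¹·m⁻²·s⁴·A².
So F⁻² = kg²·m⁴·s⁻⁸·A⁻⁴.
lm = cd·sr = cd (luminous flux; sr is dimensionless).
So lm⁻² = cd⁻².
Combining: cd·F⁻²·lm⁻²·kg⁻¹ = cd · (kg²·m⁴·s⁻⁸·A⁻⁴) · cd⁻² · kg⁻¹ = kg·m⁴·s⁻⁸·A⁻⁴·cd⁻¹.

kg·m⁴·s⁻⁸·A⁻⁴·cd⁻¹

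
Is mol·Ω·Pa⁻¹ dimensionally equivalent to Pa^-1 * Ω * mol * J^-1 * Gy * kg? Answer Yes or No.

Yes

Left side:
  Ω = V/A (resistance = voltage per current),
      = kg·m²·s⁻³·A⁻².
  Pa = N/m² (pressure = force per area),
      = kg·m⁻¹·s⁻².
  So Pa⁻¹ = kg⁻¹·m·s².
  Combining: mol·Ω·Pa⁻¹ = mol · (kg·m²·s⁻³·A⁻²) · (kg⁻¹·m·s²) = m³·s⁻¹·A⁻²·mol.
Right side:
  Pa = kg·m⁻¹·s⁻².
  So Pa⁻¹ = kg⁻¹·m·s².
  Ω = kg·m²·s⁻³·A⁻².
  J = kg·m²·s⁻².
  So J⁻¹ = kg⁻¹·m⁻²·s².
  Gy = m²·s⁻².
  Combining: Pa⁻¹·Ω·mol·J⁻¹·Gy·kg = (kg⁻¹·m·s²) · (kg·m²·s⁻³·A⁻²) · mol · (kg⁻¹·m⁻²·s²) · (m²·s⁻²) · kg = m³·s⁻¹·A⁻²·mol.
Both reduce to m³·s⁻¹·A⁻²·mol.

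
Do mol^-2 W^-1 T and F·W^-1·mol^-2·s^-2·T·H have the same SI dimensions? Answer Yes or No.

Left side:
  W = kg·m²·s⁻³.
  So W⁻¹ = kg⁻¹·m⁻²·s³.
  T = kg·s⁻²·A⁻¹.
  Combining: mol⁻²·W⁻¹·T = mol⁻² · (kg⁻¹·m⁻²·s³) · (kg·s⁻²·A⁻¹) = m⁻²·s·A⁻¹·mol⁻².
Right side:
  F = kg⁻¹·m⁻²·s⁴·A².
  W = kg·m²·s⁻³.
  So W⁻¹ = kg⁻¹·m⁻²·s³.
  T = kg·s⁻²·A⁻¹.
  H = kg·m²·s⁻²·A⁻².
  Combining: F·W⁻¹·mol⁻²·s⁻²·T·H = (kg⁻¹·m⁻²·s⁴·A²) · (kg⁻¹·m⁻²·s³) · mol⁻² · s⁻² · (kg·s⁻²·A⁻¹) · (kg·m²·s⁻²·A⁻²) = m⁻²·s·A⁻¹·mol⁻².
Both reduce to m⁻²·s·A⁻¹·mol⁻².

Yes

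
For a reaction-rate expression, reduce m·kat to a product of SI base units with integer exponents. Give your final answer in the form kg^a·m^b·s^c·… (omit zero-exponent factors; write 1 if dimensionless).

kat = s⁻¹·mol.
Combining: m·kat = m · (s⁻¹·mol) = m·s⁻¹·mol.

m·s⁻¹·mol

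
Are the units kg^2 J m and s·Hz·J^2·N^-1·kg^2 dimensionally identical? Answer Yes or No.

Left side:
  J = kg·m²·s⁻².
  Combining: kg²·J·m = kg² · (kg·m²·s⁻²) · m = kg³·m³·s⁻².
Right side:
  Hz = 1/s = s⁻¹ (frequency is cycles per second).
  J = N·m (work = force × distance),
      = kg·m²·s⁻².
  So J² = kg²·m⁴·s⁻⁴.
  N = kg·m/s² = kg·m·s⁻² (force = mass × acceleration).
  So N⁻¹ = kg⁻¹·m⁻¹·s².
  Combining: s·Hz·J²·N⁻¹·kg² = s · s⁻¹ · (kg²·m⁴·s⁻⁴) · (kg⁻¹·m⁻¹·s²) · kg² = kg³·m³·s⁻².
Both reduce to kg³·m³·s⁻².

Yes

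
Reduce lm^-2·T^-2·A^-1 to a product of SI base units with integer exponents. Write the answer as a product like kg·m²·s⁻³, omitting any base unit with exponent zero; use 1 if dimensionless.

lm = cd.
So lm⁻² = cd⁻².
T = kg·s⁻²·A⁻¹.
So T⁻² = kg⁻²·s⁴·A².
Combining: lm⁻²·T⁻²·A⁻¹ = cd⁻² · (kg⁻²·s⁴·A²) · A⁻¹ = kg⁻²·s⁴·A·cd⁻².

kg⁻²·s⁴·A·cd⁻²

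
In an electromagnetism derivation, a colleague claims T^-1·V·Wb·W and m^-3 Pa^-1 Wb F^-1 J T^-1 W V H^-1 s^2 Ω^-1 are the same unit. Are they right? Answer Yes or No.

No

Left side:
  T = Wb/m² (flux density = flux per area),
      = kg·s⁻²·A⁻¹.
  So T⁻¹ = kg⁻¹·s²·A.
  V = W/A (potential = power per current),
      = kg·m²·s⁻³·A⁻¹.
  Wb = V·s (flux: a volt is a weber per second),
      = kg·m²·s⁻²·A⁻¹.
  W = J/s (power = energy per time),
      = kg·m²·s⁻³.
  Combining: T⁻¹·V·Wb·W = (kg⁻¹·s²·A) · (kg·m²·s⁻³·A⁻¹) · (kg·m²·s⁻²·A⁻¹) · (kg·m²·s⁻³) = kg²·m⁶·s⁻⁶·A⁻¹.
Right side:
  Pa = N/m² (pressure = force per area),
      = kg·m⁻¹·s⁻².
  So Pa⁻¹ = kg⁻¹·m·s².
  Wb = V·s (flux: a volt is a weber per second),
      = kg·m²·s⁻²·A⁻¹.
  F = C/V (capacitance = charge per voltage),
      = A·s/(kg·m²·s⁻³·A⁻¹) (substituting C and V),
      = kg⁻¹·m⁻²·s⁴·A².
  So F⁻¹ = kg·m²·s⁻⁴·A⁻².
  J = N·m (work = force × distance),
      = kg·m²·s⁻².
  T = Wb/m² (flux density = flux per area),
      = kg·s⁻²·A⁻¹.
  So T⁻¹ = kg⁻¹·s²·A.
  W = J/s (power = energy per time),
      = kg·m²·s⁻³.
  V = W/A (potential = power per current),
      = kg·m²·s⁻³·A⁻¹.
  H = Wb/A (inductance = flux per current),
      = kg·m²·s⁻²·A⁻².
  So H⁻¹ = kg⁻¹·m⁻²·s²·A².
  Ω = V/A (resistance = voltage per current),
      = kg·m²·s⁻³·A⁻².
  So Ω⁻¹ = kg⁻¹·m⁻²·s³·A².
  Combining: m⁻³·Pa⁻¹·Wb·F⁻¹·J·T⁻¹·W·V·H⁻¹·s²·Ω⁻¹ = m⁻³ · (kg⁻¹·m·s²) · (kg·m²·s⁻²·A⁻¹) · (kg·m²·s⁻⁴·A⁻²) · (kg·m²·s⁻²) · (kg⁻¹·s²·A) · (kg·m²·s⁻³) · (kg·m²·s⁻³·A⁻¹) · (kg⁻¹·m⁻²·s²·A²) · s² · (kg⁻¹·m⁻²·s³·A²) = kg·m⁴·s⁻³·A.
Left is kg²·m⁶·s⁻⁶·A⁻¹; right is kg·m⁴·s⁻³·A — different.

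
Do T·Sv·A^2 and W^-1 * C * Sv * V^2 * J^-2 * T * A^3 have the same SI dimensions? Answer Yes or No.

Left side:
  T = Wb/m² (flux density = flux per area),
      = kg·s⁻²·A⁻¹.
  Sv = J/kg (equivalent dose = energy per mass),
      = m²·s⁻².
  Combining: T·Sv·A² = (kg·s⁻²·A⁻¹) · (m²·s⁻²) · A² = kg·m²·s⁻⁴·A.
Right side:
  W = J/s (power = energy per time),
      = kg·m²·s⁻³.
  So W⁻¹ = kg⁻¹·m⁻²·s³.
  C = A·s = s·A (charge = current × time).
  Sv = J/kg (equivalent dose = energy per mass),
      = m²·s⁻².
  V = W/A (potential = power per current),
      = kg·m²·s⁻³·A⁻¹.
  So V² = kg²·m⁴·s⁻⁶·A⁻².
  J = N·m (work = force × distance),
      = kg·m²·s⁻².
  So J⁻² = kg⁻²·m⁻⁴·s⁴.
  T = Wb/m² (flux density = flux per area),
      = kg·s⁻²·A⁻¹.
  Combining: W⁻¹·C·Sv·V²·J⁻²·T·A³ = (kg⁻¹·m⁻²·s³) · (s·A) · (m²·s⁻²) · (kg²·m⁴·s⁻⁶·A⁻²) · (kg⁻²·m⁻⁴·s⁴) · (kg·s⁻²·A⁻¹) · A³ = s⁻²·A.
Left is kg·m²·s⁻⁴·A; right is s⁻²·A — different.

No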